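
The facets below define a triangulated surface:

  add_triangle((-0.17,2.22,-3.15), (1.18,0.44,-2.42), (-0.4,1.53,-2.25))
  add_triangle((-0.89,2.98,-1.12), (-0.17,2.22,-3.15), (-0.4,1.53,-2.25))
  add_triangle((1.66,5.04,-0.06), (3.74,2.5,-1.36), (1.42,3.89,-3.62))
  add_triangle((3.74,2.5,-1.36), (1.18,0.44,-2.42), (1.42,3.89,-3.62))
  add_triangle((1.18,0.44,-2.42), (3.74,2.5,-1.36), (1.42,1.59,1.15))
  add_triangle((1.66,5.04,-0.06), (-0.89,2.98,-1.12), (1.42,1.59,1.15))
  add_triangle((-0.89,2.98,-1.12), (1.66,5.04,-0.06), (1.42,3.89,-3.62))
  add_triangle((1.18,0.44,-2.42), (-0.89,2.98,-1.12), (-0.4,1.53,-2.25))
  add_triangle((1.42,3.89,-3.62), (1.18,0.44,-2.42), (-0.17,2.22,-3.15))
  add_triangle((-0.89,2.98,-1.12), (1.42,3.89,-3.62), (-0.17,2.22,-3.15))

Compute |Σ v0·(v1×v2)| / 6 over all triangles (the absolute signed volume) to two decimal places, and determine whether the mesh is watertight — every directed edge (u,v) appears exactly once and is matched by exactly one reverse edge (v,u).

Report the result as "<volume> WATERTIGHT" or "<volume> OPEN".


23.23 OPEN

Per-triangle v0·(v1×v2)/6:
  t1: +0.2234
  t2: +0.3446
  t3: +8.6002
  t4: +4.3243
  t5: -0.4330
  t6: +1.0211
  t7: +5.7445
  t8: -1.0272
  t9: +1.9944
  t10: +2.4409
Σ = +23.2333 → |volume| = 23.23

Directed edges: 30 total; 6 unmatched, e.g. (1.66,5.04,-0.06)→(3.74,2.5,-1.36) → open.


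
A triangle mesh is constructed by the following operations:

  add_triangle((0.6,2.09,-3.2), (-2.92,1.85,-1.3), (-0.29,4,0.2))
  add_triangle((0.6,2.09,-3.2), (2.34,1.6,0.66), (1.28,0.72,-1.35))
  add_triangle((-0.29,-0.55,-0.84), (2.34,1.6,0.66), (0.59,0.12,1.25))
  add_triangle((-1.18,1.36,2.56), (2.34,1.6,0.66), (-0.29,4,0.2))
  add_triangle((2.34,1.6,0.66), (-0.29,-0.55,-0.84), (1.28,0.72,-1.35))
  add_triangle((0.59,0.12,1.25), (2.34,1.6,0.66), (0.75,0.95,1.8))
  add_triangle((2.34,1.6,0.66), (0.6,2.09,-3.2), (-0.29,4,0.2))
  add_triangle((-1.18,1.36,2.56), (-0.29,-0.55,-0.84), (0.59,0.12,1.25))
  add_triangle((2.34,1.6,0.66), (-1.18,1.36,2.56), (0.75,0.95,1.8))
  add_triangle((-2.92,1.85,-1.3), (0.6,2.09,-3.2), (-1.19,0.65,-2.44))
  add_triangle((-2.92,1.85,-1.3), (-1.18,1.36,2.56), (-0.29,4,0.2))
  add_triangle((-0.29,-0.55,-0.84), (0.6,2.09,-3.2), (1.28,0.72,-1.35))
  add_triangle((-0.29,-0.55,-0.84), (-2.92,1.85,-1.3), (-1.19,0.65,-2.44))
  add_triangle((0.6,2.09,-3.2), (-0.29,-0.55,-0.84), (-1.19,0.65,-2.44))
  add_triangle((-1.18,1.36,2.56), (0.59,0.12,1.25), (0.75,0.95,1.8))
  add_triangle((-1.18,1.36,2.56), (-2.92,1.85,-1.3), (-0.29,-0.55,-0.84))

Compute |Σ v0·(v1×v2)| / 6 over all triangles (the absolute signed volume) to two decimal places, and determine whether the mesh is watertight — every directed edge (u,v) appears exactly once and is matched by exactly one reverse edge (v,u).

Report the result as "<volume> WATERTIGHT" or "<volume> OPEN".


Per-triangle v0·(v1×v2)/6:
  t1: +6.8349
  t2: +1.3248
  t3: +0.2324
  t4: +4.4984
  t5: +0.1888
  t6: +0.3603
  t7: +5.7012
  t8: +0.2088
  t9: +0.8491
  t10: +2.4717
  t11: +5.6322
  t12: +0.6403
  t13: +0.6461
  t14: +0.7401
  t15: +0.3636
  t16: +0.8899
Σ = +31.5827 → |volume| = 31.58

Directed edges: 48 total, each appears once with its reverse present → watertight.

31.58 WATERTIGHT


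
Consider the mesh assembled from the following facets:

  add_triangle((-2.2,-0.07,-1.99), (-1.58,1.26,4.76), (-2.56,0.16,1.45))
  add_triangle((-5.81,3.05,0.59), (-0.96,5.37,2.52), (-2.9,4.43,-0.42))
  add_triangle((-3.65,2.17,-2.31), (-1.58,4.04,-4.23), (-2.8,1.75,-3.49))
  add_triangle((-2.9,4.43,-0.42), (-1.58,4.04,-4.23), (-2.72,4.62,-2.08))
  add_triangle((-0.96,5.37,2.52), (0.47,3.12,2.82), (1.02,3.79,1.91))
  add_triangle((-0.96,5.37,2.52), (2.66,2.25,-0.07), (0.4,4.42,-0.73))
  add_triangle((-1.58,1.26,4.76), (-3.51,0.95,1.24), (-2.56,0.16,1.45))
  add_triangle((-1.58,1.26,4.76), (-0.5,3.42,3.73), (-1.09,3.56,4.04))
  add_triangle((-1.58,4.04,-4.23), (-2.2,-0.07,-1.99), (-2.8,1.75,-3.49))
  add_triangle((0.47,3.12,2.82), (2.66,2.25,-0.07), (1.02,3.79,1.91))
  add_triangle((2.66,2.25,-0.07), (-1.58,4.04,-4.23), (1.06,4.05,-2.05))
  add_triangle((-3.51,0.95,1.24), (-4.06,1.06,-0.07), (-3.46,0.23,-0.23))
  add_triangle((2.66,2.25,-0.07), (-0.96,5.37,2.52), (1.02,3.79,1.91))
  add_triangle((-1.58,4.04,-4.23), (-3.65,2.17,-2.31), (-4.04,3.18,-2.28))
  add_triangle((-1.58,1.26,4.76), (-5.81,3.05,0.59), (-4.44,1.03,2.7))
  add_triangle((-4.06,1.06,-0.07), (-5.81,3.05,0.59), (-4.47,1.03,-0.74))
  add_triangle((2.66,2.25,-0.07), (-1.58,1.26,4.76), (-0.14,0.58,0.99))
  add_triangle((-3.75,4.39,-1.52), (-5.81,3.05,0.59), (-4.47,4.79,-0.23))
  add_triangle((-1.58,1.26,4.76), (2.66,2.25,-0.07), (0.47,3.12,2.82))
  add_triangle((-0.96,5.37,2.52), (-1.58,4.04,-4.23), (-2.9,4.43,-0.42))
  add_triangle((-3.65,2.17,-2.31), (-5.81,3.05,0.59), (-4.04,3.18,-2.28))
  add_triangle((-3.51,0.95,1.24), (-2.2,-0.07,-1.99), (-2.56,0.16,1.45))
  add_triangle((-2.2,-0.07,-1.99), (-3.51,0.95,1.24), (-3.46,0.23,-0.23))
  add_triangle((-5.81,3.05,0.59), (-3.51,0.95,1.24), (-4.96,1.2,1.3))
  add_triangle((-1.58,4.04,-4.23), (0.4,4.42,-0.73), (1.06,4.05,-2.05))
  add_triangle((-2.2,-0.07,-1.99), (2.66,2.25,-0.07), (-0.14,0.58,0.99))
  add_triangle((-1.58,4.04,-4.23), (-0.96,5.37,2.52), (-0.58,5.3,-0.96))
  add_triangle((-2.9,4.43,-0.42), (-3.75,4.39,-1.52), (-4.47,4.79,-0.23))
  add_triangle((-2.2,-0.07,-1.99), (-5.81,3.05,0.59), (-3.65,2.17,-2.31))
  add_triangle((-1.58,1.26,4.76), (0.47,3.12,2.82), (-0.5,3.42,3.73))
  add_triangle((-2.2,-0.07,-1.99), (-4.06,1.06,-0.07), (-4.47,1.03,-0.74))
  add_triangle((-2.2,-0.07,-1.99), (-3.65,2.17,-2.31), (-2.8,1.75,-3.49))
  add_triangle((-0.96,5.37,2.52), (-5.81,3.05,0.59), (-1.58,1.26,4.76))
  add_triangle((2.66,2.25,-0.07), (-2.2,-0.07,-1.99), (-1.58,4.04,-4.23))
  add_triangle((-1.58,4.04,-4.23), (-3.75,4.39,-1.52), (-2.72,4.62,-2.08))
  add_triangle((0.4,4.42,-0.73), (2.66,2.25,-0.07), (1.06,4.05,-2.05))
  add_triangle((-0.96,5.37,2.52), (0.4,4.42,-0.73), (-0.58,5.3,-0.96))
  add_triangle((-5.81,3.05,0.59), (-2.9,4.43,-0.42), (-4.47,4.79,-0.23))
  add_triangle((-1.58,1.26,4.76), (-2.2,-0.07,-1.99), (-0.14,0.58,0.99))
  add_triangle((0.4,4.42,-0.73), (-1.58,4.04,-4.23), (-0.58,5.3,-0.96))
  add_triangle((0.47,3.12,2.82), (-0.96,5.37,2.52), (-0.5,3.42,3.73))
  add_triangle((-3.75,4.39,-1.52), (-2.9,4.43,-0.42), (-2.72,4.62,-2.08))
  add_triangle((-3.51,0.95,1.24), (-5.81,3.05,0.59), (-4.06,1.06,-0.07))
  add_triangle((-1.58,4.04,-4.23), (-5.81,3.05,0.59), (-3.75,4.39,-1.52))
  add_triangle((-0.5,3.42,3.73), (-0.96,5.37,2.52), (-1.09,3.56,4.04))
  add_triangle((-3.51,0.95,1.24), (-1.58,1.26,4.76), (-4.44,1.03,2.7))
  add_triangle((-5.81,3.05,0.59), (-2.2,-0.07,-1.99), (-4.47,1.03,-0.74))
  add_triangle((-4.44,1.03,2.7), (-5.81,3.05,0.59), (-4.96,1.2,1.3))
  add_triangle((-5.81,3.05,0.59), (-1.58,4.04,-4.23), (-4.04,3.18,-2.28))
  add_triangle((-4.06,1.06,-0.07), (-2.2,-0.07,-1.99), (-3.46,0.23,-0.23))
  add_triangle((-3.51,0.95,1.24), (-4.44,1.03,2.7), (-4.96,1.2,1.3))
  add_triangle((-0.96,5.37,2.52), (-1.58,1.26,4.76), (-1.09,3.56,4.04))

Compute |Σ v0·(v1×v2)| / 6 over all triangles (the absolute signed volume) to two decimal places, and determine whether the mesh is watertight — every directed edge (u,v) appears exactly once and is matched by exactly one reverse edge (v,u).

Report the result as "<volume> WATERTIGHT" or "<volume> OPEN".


Per-triangle v0·(v1×v2)/6:
  t1: -1.2612
  t2: +10.1874
  t3: +3.0728
  t4: +0.4262
  t5: +1.9391
  t6: +6.4862
  t7: +1.5755
  t8: +0.9740
  t9: +0.4530
  t10: +1.3380
  t11: +1.1518
  t12: +0.5887
  t13: +2.0708
  t14: +2.0512
  t15: +6.7314
  t16: +0.6237
  t17: -0.3256
  t18: +2.8938
  t19: +2.4346
  t20: +9.6393
  t21: +2.0879
  t22: +1.0750
  t23: -0.5783
  t24: -0.5128
  t25: +3.7996
  t26: -1.4172
  t27: +4.6612
  t28: +1.2324
  t29: +3.7238
  t30: +1.3237
  t31: +0.1080
  t32: +1.4711
  t33: +20.6628
  t34: +1.4898
  t35: +1.8830
  t36: +2.6532
  t37: +2.7496
  t38: +0.2351
  t39: -0.7899
  t40: +2.6597
  t41: +1.8196
  t42: +1.3103
  t43: +1.3335
  t44: +4.3850
  t45: +1.0989
  t46: -0.9730
  t47: +1.4057
  t48: +2.0543
  t49: +3.8608
  t50: +0.8152
  t51: -0.1397
  t52: +1.1806
Σ = +119.7194 → |volume| = 119.72

Directed edges: 156 total, each appears once with its reverse present → watertight.

119.72 WATERTIGHT


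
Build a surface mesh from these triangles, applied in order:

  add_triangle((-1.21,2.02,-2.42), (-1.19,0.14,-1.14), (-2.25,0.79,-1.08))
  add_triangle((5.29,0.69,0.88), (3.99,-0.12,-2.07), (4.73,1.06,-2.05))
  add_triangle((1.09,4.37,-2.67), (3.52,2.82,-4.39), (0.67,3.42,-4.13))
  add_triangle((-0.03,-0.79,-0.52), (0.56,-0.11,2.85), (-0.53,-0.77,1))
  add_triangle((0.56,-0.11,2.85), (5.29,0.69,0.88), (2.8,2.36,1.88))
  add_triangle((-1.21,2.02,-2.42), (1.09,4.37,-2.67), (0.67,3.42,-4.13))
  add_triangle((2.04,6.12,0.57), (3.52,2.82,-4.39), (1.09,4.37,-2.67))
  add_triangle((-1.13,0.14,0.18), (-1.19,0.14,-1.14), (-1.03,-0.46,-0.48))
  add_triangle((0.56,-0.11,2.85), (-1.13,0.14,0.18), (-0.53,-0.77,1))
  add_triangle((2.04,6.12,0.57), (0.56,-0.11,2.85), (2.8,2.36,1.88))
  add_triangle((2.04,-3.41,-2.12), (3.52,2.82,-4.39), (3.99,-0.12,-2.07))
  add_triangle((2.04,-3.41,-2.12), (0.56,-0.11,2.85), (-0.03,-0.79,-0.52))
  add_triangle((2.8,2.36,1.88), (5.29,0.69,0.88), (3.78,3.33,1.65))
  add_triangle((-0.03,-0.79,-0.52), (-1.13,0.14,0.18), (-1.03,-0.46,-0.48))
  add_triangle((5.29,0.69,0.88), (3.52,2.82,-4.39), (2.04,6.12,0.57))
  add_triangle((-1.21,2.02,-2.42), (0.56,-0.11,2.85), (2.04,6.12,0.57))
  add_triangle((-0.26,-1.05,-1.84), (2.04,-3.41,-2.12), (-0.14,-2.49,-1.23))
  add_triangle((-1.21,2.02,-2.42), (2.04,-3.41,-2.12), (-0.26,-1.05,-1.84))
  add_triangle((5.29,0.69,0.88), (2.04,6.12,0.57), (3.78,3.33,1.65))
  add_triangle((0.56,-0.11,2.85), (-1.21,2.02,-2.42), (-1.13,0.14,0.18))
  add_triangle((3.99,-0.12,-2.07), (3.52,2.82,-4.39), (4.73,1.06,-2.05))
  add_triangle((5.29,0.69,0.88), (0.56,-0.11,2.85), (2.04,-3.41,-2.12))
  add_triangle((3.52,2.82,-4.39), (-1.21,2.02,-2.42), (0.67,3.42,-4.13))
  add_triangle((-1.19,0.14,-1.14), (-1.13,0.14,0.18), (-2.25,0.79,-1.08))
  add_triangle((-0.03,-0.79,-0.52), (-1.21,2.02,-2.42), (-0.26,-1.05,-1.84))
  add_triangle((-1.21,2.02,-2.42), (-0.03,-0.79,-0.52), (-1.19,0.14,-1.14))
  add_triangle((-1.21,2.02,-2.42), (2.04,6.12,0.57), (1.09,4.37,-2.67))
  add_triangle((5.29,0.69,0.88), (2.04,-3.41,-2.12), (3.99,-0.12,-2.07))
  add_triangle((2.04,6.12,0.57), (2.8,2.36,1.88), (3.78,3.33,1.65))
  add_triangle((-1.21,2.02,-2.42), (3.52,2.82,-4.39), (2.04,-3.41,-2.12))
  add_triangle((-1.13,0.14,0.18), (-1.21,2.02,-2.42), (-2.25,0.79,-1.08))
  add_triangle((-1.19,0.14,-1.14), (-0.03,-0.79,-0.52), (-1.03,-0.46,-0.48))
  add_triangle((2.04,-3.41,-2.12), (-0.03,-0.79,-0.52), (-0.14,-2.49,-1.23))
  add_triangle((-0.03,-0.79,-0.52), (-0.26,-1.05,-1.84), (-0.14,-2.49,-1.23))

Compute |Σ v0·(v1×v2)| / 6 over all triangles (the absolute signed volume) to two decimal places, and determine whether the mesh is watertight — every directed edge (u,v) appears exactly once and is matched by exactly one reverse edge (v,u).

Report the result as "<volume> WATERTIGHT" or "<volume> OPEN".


Per-triangle v0·(v1×v2)/6:
  t1: +0.5319
  t2: +2.6697
  t3: +4.5414
  t4: +0.3046
  t5: +5.0768
  t6: +2.3889
  t7: +9.8375
  t8: +0.1462
  t9: +0.4556
  t10: +4.8634
  t11: +7.7749
  t12: +0.8255
  t13: +1.7413
  t14: +0.0382
  t15: +26.1599
  t16: +3.9072
  t17: +1.2601
  t18: +1.8544
  t19: +4.6937
  t20: +1.0152
  t21: +2.8357
  t22: +9.3321
  t23: +0.8684
  t24: +0.1300
  t25: +0.0860
  t26: +0.3814
  t27: +4.9355
  t28: +7.4716
  t29: +1.7699
  t30: +10.8834
  t31: +0.2550
  t32: +0.1364
  t33: -0.1176
  t34: -0.0187
Σ = +119.0355 → |volume| = 119.04

Directed edges: 102 total; 6 unmatched, e.g. (4.73,1.06,-2.05)→(5.29,0.69,0.88) → open.

119.04 OPEN


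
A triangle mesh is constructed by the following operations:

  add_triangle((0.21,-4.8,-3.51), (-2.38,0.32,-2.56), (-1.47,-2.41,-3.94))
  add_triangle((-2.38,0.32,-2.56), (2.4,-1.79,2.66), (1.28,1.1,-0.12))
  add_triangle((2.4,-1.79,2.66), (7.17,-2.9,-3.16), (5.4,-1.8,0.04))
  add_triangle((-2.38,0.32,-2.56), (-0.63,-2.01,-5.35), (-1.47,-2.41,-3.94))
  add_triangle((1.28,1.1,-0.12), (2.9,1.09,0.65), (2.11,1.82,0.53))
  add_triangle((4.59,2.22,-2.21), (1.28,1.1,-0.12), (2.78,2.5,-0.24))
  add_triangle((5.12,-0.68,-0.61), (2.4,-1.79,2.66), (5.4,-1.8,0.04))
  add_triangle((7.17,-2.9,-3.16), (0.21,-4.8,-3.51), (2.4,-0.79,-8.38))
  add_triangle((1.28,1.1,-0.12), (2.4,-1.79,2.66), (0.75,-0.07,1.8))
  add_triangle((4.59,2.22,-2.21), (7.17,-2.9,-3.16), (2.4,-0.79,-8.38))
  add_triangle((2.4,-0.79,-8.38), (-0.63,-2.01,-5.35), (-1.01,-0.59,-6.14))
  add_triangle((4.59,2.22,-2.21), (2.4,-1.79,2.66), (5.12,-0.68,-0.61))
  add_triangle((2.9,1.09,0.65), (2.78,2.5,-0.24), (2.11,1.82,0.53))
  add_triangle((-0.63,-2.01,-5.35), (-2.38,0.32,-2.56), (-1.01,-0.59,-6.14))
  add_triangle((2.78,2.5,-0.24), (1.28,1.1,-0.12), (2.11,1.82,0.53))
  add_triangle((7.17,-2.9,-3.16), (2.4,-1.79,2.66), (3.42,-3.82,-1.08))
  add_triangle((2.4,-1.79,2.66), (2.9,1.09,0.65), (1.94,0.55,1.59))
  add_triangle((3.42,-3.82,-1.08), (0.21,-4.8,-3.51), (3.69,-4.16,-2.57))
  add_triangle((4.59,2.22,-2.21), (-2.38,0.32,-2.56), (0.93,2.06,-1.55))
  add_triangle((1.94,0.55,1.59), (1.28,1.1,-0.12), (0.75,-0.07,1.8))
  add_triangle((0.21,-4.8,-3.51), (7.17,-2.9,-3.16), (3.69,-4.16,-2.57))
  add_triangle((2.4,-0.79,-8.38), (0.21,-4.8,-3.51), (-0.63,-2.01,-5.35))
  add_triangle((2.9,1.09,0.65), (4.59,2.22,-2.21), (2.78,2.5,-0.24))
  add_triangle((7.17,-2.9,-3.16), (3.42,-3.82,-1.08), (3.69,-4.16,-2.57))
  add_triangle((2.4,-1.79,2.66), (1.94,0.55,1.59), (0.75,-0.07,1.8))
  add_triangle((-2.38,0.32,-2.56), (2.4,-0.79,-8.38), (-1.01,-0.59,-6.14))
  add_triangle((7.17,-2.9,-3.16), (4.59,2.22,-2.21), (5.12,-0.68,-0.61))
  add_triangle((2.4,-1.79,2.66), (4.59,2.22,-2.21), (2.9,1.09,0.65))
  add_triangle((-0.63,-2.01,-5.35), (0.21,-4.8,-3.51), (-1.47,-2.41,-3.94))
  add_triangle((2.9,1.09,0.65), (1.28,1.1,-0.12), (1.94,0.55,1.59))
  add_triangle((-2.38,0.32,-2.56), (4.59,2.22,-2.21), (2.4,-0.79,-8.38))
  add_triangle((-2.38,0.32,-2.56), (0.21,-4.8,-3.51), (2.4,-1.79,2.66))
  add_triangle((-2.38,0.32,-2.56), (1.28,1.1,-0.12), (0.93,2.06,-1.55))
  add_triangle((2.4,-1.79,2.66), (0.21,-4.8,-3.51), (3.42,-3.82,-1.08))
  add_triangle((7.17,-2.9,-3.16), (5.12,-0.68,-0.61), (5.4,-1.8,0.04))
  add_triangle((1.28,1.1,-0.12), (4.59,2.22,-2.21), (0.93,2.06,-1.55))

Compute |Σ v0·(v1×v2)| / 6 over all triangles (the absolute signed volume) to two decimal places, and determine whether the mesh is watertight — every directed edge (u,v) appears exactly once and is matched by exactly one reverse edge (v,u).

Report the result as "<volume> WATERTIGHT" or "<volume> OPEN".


Per-triangle v0·(v1×v2)/6:
  t1: +0.6005
  t2: -0.8316
  t3: +4.0757
  t4: +2.8730
  t5: -0.2190
  t6: -0.0345
  t7: +1.8641
  t8: +41.9953
  t9: -1.0974
  t10: +35.6293
  t11: +5.7880
  t12: +5.0252
  t13: +0.4685
  t14: +2.8539
  t15: -0.0172
  t16: +10.4074
  t17: +1.3193
  t18: +3.5801
  t19: +3.3245
  t20: +0.1757
  t21: +5.5764
  t22: +11.8239
  t23: +2.0714
  t24: +4.1101
  t25: +0.8835
  t26: +2.2190
  t27: +8.3317
  t28: +3.7067
  t29: +3.6396
  t30: +0.3103
  t31: +13.6609
  t32: +2.3230
  t33: -0.0104
  t34: +7.1460
  t35: +3.2663
  t36: +1.0168
Σ = +187.8561 → |volume| = 187.86

Directed edges: 108 total, each appears once with its reverse present → watertight.

187.86 WATERTIGHT


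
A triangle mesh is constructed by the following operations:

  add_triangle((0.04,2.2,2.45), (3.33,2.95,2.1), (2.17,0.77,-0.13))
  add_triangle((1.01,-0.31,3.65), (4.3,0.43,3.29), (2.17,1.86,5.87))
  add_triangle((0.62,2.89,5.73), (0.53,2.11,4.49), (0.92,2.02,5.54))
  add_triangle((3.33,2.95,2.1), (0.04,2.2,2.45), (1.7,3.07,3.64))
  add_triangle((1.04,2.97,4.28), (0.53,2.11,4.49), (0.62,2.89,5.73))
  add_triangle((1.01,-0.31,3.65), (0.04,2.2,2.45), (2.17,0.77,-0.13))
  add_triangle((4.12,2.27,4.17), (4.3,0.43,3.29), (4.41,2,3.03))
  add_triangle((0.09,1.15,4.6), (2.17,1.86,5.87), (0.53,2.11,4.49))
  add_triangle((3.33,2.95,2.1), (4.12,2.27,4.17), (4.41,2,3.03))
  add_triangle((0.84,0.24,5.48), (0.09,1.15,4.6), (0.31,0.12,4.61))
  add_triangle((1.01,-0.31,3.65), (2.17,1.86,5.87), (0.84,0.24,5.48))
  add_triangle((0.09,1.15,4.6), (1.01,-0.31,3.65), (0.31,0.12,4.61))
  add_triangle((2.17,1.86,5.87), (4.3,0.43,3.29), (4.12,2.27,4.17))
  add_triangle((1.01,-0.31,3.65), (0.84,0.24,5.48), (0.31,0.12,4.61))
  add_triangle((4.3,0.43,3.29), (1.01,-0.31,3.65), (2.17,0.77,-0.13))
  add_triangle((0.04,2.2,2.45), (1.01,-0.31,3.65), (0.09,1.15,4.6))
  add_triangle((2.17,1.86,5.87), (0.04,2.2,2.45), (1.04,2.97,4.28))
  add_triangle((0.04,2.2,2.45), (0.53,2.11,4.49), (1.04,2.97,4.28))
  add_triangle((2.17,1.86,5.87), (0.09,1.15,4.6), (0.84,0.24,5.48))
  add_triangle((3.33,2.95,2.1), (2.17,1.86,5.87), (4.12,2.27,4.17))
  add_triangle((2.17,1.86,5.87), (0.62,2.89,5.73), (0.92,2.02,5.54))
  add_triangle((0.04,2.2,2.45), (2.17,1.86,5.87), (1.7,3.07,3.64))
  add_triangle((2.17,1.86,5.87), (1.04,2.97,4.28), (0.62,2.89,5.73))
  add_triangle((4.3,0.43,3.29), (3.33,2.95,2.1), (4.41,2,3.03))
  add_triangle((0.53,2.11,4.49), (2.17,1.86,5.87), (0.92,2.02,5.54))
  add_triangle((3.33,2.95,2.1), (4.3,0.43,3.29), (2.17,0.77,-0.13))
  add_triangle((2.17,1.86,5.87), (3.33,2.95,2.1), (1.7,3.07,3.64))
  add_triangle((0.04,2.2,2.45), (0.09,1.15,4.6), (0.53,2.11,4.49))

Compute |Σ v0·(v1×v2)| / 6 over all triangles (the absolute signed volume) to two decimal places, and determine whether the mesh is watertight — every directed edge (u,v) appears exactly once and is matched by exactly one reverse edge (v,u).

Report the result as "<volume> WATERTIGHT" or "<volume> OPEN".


Per-triangle v0·(v1×v2)/6:
  t1: +0.2494
  t2: +4.6279
  t3: +0.0147
  t4: +0.9802
  t5: -0.1194
  t6: -3.5261
  t7: +1.5954
  t8: +1.4229
  t9: +1.4727
  t10: +0.3896
  t11: +1.2046
  t12: -0.5370
  t13: +4.4071
  t14: +0.2039
  t15: -0.6130
  t16: -1.1349
  t17: -0.6116
  t18: +0.5985
  t19: +2.0010
  t20: +3.3929
  t21: +0.7978
  t22: +2.1169
  t23: +1.7956
  t24: -0.1451
  t25: -0.4660
  t26: +3.1803
  t27: +3.9963
  t28: +0.5441
Σ = +27.8386 → |volume| = 27.84

Directed edges: 84 total, each appears once with its reverse present → watertight.

27.84 WATERTIGHT


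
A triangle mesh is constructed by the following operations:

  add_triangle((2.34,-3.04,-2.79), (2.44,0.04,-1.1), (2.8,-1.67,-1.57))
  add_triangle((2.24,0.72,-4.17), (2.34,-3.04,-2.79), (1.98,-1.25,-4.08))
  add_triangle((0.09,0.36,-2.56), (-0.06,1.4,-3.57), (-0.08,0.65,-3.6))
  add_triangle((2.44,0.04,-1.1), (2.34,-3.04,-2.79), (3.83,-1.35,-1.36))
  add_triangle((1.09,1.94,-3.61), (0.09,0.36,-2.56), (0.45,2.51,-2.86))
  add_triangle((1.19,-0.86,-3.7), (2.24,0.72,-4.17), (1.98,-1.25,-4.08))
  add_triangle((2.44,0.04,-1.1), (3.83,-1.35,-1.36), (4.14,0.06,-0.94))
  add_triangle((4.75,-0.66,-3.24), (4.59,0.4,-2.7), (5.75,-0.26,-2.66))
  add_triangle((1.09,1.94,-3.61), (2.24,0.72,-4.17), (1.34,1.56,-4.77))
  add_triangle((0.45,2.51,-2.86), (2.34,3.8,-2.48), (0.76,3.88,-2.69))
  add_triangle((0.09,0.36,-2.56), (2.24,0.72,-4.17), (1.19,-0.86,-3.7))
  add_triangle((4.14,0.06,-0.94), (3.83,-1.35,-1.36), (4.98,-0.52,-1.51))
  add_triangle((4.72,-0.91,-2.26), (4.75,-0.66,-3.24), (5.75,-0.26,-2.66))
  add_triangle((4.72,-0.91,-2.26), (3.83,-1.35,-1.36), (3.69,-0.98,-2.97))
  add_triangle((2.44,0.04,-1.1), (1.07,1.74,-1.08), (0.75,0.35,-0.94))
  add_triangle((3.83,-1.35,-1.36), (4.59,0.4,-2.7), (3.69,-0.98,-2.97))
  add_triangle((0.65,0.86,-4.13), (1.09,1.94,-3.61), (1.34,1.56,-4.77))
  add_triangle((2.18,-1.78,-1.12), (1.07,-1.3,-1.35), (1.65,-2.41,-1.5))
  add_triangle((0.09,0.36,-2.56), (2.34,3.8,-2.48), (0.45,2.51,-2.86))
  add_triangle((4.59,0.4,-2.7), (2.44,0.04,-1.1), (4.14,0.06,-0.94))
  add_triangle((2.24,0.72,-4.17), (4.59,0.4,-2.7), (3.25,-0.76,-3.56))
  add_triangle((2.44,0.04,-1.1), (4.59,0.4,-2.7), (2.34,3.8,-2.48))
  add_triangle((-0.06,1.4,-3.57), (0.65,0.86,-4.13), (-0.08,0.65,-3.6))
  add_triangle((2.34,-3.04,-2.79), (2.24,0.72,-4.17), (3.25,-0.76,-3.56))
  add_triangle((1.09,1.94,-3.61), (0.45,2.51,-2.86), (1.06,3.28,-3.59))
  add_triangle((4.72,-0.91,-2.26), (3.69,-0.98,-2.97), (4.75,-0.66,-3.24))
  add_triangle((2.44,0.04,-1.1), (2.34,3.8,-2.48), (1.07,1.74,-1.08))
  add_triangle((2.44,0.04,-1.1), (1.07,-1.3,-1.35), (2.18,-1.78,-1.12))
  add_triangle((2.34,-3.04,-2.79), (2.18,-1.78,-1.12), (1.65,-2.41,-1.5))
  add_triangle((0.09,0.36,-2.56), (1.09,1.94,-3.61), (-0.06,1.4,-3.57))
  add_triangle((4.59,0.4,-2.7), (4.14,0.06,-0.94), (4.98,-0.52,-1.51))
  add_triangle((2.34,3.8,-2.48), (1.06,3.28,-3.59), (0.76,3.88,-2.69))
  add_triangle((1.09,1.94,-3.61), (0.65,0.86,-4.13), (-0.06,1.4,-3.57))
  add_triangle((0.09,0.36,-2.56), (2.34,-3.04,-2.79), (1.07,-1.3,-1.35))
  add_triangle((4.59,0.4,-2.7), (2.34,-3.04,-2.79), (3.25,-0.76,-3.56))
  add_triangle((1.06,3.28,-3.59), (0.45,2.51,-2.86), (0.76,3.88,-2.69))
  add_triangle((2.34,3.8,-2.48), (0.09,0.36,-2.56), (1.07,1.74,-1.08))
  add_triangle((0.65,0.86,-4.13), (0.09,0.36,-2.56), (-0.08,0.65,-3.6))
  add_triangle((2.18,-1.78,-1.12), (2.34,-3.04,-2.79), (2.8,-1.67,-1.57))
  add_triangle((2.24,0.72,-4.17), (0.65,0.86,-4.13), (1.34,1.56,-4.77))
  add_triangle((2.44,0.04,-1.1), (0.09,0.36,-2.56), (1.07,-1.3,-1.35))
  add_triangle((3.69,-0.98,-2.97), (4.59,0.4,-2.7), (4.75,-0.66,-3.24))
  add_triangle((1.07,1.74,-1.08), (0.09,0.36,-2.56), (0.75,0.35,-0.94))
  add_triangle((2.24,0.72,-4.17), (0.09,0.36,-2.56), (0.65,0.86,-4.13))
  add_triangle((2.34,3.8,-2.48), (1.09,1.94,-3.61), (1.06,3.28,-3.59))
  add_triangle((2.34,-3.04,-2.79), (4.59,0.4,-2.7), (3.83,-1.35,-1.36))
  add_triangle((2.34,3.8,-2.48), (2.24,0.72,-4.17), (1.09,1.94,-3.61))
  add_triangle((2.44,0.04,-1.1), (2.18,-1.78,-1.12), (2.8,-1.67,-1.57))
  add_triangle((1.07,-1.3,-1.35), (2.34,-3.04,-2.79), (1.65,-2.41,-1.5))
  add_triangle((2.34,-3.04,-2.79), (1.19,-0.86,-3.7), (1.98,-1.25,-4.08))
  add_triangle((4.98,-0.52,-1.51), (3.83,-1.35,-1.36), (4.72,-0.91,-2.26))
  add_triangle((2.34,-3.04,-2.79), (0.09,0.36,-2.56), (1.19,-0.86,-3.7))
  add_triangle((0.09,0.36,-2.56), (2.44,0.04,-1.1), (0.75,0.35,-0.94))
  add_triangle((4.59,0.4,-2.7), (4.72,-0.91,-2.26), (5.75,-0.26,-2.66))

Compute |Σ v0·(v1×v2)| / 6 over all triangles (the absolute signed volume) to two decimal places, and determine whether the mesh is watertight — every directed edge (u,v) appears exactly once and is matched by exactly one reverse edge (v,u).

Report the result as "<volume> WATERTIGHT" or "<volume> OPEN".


23.08 OPEN

Per-triangle v0·(v1×v2)/6:
  t1: +0.8255
  t2: +1.6608
  t3: -0.0678
  t4: -1.4558
  t5: +0.6526
  t6: +0.8628
  t7: -0.5311
  t8: +0.8531
  t9: +0.6839
  t10: -1.1513
  t11: +1.2933
  t12: +0.1674
  t13: +0.6634
  t14: +0.6790
  t15: -0.3395
  t16: -1.9188
  t17: +0.2784
  t18: -0.2080
  t19: -1.5114
  t20: -0.1203
  t21: +2.9381
  t22: +0.7767
  t23: +0.3349
  t24: +2.4703
  t25: +0.3221
  t26: +0.4461
  t27: +0.0840
  t28: -0.5671
  t29: +0.3454
  t30: -0.4824
  t31: +0.7647
  t32: +1.3996
  t33: +0.7445
  t34: -0.0724
  t35: +2.9622
  t36: +0.3378
  t37: +0.0068
  t38: +0.0556
  t39: +0.4095
  t40: +0.6780
  t41: -1.4764
  t42: +0.2128
  t43: -0.3899
  t44: +0.2206
  t45: +1.3287
  t46: +4.0367
  t47: +2.9122
  t48: +0.1315
  t49: -0.0087
  t50: +0.7164
  t51: +0.5848
  t52: +0.2319
  t53: -0.2582
  t54: -0.4295
Σ = +23.0833 → |volume| = 23.08

Directed edges: 162 total; 6 unmatched, e.g. (2.24,0.72,-4.17)→(4.59,0.4,-2.7) → open.


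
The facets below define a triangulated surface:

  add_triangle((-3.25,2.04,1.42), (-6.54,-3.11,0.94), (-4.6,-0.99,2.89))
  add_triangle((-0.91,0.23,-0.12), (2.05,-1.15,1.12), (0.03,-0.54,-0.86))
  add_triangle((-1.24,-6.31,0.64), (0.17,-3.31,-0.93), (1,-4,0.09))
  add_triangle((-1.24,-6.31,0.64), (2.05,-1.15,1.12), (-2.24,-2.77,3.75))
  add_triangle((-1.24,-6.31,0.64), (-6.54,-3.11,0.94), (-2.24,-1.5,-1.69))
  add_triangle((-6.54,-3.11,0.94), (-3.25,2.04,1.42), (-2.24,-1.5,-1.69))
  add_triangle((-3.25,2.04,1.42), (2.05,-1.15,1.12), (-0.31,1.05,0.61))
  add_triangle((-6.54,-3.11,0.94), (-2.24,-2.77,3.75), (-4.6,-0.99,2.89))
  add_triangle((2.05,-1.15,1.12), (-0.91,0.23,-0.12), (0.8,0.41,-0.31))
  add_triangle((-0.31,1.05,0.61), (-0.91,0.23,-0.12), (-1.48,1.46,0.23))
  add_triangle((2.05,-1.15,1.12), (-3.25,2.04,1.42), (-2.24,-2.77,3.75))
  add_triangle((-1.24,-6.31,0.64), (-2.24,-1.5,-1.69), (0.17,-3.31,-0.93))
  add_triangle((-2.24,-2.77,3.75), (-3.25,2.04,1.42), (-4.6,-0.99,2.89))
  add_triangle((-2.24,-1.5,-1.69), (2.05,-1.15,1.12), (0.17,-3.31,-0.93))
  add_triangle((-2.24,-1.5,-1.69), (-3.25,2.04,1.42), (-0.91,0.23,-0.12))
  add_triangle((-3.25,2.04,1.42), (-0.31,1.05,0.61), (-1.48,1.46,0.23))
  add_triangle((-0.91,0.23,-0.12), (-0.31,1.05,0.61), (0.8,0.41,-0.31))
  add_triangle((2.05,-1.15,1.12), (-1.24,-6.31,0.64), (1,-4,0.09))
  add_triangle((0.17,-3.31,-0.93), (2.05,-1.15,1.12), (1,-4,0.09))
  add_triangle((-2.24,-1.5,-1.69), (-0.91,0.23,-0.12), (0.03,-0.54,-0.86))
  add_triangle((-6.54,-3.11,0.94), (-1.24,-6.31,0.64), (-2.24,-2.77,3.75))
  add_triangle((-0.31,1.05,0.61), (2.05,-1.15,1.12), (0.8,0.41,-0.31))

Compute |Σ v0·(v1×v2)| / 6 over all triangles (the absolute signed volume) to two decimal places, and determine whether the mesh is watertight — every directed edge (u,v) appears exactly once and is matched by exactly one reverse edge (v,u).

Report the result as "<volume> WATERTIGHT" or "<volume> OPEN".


Per-triangle v0·(v1×v2)/6:
  t1: +7.4670
  t2: -0.1514
  t3: +2.1050
  t4: +10.0927
  t5: +12.7637
  t6: +7.4115
  t7: +0.8988
  t8: +8.6161
  t9: -0.0391
  t10: -0.0445
  t11: +4.7648
  t12: +4.1788
  t13: +3.8295
  t14: -0.4513
  t15: +0.3215
  t16: +0.3296
  t17: +0.1217
  t18: +2.6403
  t19: +0.7007
  t20: +0.1581
  t21: +20.5163
  t22: +0.4523
Σ = +86.6821 → |volume| = 86.68

Directed edges: 66 total; 6 unmatched, e.g. (2.05,-1.15,1.12)→(0.03,-0.54,-0.86) → open.

86.68 OPEN


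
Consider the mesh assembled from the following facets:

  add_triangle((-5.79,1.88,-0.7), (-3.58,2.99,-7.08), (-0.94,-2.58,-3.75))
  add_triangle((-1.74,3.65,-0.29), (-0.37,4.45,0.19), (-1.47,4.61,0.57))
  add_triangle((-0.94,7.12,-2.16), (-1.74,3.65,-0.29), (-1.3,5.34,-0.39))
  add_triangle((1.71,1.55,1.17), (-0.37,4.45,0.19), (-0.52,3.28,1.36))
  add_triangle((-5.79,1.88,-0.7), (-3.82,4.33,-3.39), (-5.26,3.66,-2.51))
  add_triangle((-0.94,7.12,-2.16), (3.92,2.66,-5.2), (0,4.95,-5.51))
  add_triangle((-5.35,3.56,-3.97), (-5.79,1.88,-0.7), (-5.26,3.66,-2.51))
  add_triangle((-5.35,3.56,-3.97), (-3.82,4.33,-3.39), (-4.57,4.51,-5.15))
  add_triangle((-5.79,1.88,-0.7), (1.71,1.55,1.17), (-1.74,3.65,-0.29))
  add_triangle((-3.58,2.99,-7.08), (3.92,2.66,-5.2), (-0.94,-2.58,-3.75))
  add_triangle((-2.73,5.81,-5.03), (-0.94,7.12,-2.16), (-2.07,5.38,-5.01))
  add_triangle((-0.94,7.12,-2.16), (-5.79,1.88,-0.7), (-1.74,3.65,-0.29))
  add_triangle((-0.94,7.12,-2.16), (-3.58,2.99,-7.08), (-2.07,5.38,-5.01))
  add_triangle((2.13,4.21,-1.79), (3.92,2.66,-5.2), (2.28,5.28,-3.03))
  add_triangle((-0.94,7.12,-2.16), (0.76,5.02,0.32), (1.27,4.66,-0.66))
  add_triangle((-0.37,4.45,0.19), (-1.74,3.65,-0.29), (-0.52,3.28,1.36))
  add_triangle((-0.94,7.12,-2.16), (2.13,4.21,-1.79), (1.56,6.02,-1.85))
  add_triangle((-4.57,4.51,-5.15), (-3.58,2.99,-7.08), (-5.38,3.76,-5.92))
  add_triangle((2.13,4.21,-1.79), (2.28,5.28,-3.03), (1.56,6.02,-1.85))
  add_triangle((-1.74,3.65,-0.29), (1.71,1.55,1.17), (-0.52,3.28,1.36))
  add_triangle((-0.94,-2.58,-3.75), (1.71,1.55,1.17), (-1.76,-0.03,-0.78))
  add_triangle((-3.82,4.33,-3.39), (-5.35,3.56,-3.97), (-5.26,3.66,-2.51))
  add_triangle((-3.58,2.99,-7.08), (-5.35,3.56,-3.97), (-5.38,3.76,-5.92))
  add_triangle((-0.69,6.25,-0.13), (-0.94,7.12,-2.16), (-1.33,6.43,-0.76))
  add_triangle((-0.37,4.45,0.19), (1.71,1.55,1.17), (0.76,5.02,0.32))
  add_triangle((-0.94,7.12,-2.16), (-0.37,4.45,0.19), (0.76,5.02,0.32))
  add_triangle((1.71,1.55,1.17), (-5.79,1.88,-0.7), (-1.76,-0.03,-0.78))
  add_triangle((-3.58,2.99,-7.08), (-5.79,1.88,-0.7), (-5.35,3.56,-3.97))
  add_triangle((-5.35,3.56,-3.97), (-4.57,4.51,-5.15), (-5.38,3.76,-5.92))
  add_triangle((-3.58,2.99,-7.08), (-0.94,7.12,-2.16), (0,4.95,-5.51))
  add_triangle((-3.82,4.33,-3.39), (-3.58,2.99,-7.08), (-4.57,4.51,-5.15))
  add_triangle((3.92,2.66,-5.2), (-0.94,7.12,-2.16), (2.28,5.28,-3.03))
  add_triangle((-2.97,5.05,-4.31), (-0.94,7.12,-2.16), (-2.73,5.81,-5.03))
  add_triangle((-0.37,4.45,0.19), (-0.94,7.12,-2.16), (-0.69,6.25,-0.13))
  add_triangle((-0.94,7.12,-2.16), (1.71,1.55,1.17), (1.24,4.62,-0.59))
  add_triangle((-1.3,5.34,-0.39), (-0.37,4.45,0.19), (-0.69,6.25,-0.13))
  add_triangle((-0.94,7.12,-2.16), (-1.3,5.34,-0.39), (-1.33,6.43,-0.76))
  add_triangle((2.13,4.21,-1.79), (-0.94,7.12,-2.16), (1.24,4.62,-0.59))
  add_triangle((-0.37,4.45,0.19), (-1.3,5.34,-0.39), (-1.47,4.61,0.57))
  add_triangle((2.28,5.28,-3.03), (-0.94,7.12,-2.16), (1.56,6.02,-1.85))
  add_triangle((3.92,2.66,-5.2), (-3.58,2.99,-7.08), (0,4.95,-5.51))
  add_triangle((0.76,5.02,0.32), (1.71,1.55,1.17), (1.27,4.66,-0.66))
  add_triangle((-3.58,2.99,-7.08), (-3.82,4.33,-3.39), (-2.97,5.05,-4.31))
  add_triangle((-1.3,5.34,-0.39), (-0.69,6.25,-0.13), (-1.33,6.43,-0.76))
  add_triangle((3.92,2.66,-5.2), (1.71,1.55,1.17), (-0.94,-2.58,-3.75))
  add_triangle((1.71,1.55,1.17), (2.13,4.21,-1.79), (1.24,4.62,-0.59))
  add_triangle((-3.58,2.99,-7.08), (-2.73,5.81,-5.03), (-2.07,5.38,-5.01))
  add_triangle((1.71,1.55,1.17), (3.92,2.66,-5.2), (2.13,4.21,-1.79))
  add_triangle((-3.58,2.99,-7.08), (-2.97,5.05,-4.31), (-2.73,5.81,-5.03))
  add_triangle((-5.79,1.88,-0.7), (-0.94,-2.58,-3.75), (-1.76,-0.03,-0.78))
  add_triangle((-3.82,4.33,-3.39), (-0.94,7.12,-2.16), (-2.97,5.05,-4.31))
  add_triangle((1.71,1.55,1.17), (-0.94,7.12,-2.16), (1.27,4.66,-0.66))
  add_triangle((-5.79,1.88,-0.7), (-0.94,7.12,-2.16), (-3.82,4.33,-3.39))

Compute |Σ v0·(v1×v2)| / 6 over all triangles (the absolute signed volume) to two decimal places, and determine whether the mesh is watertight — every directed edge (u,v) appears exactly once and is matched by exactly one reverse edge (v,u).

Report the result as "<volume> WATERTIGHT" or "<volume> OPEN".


Per-triangle v0·(v1×v2)/6:
  t1: +24.9205
  t2: -0.7569
  t3: +1.2593
  t4: +1.8663
  t5: +0.0716
  t6: +16.9092
  t7: +2.9635
  t8: +2.0768
  t9: +3.0295
  t10: +32.7016
  t11: +2.5962
  t12: +5.5684
  t13: -2.8076
  t14: +2.5354
  t15: +2.8504
  t16: +1.3815
  t17: -1.3574
  t18: +3.6532
  t19: +1.0133
  t20: -1.5933
  t21: -1.1771
  t22: +2.3005
  t23: -0.3346
  t24: +1.1992
  t25: +0.8198
  t26: +2.1244
  t27: -0.5932
  t28: +5.8320
  t29: +2.2428
  t30: +19.9379
  t31: +0.9211
  t32: +8.2809
  t33: +2.4597
  t34: +0.2089
  t35: +1.7568
  t36: +0.1739
  t37: +0.1385
  t38: +3.7124
  t39: +0.7350
  t40: +3.9071
  t41: +18.7462
  t42: +1.6873
  t43: +5.3217
  t44: +0.2833
  t45: +3.0908
  t46: +2.3012
  t47: +2.7337
  t48: +5.9469
  t49: +2.7276
  t50: +0.5313
  t51: +5.0330
  t52: -1.9570
  t53: +13.1552
Σ = +213.1280 → |volume| = 213.13

Directed edges: 159 total; 3 unmatched, e.g. (-1.47,4.61,0.57)→(-1.74,3.65,-0.29) → open.

213.13 OPEN


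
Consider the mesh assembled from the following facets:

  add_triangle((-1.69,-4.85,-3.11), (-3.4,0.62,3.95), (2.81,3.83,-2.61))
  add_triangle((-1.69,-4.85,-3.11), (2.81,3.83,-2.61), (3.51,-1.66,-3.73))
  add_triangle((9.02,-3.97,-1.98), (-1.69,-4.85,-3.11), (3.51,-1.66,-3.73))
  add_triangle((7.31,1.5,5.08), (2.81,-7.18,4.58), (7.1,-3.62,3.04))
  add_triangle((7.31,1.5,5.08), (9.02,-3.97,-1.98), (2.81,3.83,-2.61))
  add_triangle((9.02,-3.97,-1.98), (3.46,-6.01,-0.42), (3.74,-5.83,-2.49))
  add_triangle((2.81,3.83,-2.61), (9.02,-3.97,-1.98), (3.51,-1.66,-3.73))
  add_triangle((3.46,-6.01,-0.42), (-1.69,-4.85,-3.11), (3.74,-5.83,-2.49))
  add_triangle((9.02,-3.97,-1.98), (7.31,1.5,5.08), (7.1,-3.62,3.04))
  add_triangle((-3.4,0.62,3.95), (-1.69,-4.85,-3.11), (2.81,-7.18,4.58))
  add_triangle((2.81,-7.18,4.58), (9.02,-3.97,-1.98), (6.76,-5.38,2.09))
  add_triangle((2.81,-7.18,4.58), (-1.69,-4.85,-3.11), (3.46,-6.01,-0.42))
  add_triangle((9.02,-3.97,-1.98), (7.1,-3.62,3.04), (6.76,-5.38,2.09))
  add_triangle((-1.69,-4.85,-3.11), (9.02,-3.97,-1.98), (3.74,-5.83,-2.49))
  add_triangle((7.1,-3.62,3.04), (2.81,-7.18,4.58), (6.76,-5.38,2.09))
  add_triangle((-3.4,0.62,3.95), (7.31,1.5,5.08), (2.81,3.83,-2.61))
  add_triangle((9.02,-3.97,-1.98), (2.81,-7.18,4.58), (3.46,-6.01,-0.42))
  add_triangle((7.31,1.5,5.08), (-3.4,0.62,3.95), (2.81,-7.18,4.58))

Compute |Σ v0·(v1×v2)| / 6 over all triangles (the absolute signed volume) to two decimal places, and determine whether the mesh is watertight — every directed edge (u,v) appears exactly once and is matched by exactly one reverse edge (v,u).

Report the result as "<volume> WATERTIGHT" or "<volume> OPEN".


Per-triangle v0·(v1×v2)/6:
  t1: +10.5708
  t2: +13.5630
  t3: +24.2852
  t4: +34.1495
  t5: +65.0523
  t6: +13.3941
  t7: +22.8877
  t8: +10.4149
  t9: +37.5868
  t10: +42.0981
  t11: +13.1447
  t12: +26.4892
  t13: +13.9642
  t14: +7.8592
  t15: +13.1964
  t16: +32.3470
  t17: +32.0227
  t18: +63.8744
Σ = +476.9001 → |volume| = 476.90

Directed edges: 54 total, each appears once with its reverse present → watertight.

476.90 WATERTIGHT


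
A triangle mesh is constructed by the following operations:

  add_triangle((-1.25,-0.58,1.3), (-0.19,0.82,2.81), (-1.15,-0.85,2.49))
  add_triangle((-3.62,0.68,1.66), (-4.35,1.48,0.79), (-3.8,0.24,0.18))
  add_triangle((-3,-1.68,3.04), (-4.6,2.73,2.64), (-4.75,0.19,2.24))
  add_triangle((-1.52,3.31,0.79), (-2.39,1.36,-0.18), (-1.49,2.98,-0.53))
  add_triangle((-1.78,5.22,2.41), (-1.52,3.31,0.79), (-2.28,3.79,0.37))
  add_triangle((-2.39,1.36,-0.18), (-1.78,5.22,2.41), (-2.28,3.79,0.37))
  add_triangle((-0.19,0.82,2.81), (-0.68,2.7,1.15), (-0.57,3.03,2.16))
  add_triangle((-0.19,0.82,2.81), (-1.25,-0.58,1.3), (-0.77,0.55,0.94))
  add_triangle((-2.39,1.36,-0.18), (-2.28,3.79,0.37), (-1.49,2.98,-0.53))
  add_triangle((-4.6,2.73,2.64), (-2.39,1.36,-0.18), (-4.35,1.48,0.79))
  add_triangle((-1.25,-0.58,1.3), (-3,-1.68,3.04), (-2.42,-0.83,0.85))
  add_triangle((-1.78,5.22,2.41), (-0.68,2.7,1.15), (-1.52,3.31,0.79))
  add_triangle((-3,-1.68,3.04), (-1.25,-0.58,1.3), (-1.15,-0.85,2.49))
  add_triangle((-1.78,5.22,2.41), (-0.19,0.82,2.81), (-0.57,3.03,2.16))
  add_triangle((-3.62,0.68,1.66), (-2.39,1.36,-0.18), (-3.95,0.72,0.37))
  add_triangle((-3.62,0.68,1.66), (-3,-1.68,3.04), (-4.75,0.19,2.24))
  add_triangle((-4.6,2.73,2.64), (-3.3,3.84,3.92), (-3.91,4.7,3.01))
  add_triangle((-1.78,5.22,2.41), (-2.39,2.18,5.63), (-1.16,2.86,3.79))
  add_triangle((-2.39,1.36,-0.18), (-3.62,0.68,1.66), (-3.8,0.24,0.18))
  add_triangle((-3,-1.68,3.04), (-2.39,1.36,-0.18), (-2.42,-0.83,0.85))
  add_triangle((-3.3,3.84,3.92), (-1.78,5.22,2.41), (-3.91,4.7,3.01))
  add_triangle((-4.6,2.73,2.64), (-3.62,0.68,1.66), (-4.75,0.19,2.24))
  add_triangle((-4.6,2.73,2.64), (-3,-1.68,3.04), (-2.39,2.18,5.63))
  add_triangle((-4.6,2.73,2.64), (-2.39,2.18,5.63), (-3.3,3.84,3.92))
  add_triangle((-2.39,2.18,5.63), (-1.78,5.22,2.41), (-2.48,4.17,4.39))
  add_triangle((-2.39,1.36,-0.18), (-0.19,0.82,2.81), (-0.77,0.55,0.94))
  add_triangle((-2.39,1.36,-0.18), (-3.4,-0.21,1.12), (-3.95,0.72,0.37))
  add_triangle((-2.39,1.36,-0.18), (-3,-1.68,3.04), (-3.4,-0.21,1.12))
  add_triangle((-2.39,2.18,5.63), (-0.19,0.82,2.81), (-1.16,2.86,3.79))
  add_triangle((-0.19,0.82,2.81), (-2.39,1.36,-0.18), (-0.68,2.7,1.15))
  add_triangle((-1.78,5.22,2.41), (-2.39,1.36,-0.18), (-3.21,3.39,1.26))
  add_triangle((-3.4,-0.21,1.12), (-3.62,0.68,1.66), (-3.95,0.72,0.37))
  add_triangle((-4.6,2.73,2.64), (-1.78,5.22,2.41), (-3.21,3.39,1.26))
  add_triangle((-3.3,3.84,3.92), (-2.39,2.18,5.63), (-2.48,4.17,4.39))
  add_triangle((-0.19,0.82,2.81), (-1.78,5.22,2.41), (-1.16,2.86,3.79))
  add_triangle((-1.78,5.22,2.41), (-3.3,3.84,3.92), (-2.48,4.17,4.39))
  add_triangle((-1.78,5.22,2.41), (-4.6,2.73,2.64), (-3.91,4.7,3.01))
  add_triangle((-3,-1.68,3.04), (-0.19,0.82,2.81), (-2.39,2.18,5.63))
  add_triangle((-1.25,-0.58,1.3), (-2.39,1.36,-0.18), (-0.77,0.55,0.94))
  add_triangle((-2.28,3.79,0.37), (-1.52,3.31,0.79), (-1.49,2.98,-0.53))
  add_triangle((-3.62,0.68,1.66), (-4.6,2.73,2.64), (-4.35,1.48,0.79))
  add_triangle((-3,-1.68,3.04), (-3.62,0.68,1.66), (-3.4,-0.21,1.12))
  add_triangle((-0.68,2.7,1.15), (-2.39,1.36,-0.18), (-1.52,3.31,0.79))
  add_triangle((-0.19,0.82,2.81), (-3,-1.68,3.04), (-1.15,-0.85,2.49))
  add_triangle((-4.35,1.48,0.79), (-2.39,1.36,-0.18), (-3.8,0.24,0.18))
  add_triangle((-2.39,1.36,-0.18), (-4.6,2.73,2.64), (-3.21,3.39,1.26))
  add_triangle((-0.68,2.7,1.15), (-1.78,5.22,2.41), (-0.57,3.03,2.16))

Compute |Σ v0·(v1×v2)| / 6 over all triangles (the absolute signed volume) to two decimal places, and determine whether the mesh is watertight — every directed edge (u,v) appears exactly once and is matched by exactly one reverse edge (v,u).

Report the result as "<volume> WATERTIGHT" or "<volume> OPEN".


51.44 OPEN

Per-triangle v0·(v1×v2)/6:
  t1: -0.4170
  t2: +0.9693
  t3: +3.9467
  t4: -1.1751
  t5: +0.1645
  t6: +1.6181
  t7: -0.2074
  t8: -0.4675
  t9: +0.8749
  t10: +1.2341
  t11: -0.1049
  t12: +0.1874
  t13: -0.0829
  t14: +0.9205
  t15: +0.8092
  t16: -0.6215
  t17: +2.5912
  t18: +2.7947
  t19: -1.2236
  t20: +1.4785
  t21: +2.8552
  t22: +0.2944
  t23: +12.0671
  t24: +4.9597
  t25: +0.7250
  t26: -0.1572
  t27: -0.2671
  t28: -0.9336
  t29: +1.4233
  t30: -2.2616
  t31: +0.9324
  t32: +0.7322
  t33: +3.4393
  t34: +2.4487
  t35: +0.5834
  t36: +2.2921
  t37: -0.0877
  t38: +3.1186
  t39: -0.5754
  t40: +0.3336
  t41: +1.5685
  t42: +1.4466
  t43: -0.3366
  t44: +0.8832
  t45: +0.6710
  t46: +1.7926
  t47: +0.1983
Σ = +51.4350 → |volume| = 51.44

Directed edges: 141 total; 3 unmatched, e.g. (-2.42,-0.83,0.85)→(-1.25,-0.58,1.3) → open.


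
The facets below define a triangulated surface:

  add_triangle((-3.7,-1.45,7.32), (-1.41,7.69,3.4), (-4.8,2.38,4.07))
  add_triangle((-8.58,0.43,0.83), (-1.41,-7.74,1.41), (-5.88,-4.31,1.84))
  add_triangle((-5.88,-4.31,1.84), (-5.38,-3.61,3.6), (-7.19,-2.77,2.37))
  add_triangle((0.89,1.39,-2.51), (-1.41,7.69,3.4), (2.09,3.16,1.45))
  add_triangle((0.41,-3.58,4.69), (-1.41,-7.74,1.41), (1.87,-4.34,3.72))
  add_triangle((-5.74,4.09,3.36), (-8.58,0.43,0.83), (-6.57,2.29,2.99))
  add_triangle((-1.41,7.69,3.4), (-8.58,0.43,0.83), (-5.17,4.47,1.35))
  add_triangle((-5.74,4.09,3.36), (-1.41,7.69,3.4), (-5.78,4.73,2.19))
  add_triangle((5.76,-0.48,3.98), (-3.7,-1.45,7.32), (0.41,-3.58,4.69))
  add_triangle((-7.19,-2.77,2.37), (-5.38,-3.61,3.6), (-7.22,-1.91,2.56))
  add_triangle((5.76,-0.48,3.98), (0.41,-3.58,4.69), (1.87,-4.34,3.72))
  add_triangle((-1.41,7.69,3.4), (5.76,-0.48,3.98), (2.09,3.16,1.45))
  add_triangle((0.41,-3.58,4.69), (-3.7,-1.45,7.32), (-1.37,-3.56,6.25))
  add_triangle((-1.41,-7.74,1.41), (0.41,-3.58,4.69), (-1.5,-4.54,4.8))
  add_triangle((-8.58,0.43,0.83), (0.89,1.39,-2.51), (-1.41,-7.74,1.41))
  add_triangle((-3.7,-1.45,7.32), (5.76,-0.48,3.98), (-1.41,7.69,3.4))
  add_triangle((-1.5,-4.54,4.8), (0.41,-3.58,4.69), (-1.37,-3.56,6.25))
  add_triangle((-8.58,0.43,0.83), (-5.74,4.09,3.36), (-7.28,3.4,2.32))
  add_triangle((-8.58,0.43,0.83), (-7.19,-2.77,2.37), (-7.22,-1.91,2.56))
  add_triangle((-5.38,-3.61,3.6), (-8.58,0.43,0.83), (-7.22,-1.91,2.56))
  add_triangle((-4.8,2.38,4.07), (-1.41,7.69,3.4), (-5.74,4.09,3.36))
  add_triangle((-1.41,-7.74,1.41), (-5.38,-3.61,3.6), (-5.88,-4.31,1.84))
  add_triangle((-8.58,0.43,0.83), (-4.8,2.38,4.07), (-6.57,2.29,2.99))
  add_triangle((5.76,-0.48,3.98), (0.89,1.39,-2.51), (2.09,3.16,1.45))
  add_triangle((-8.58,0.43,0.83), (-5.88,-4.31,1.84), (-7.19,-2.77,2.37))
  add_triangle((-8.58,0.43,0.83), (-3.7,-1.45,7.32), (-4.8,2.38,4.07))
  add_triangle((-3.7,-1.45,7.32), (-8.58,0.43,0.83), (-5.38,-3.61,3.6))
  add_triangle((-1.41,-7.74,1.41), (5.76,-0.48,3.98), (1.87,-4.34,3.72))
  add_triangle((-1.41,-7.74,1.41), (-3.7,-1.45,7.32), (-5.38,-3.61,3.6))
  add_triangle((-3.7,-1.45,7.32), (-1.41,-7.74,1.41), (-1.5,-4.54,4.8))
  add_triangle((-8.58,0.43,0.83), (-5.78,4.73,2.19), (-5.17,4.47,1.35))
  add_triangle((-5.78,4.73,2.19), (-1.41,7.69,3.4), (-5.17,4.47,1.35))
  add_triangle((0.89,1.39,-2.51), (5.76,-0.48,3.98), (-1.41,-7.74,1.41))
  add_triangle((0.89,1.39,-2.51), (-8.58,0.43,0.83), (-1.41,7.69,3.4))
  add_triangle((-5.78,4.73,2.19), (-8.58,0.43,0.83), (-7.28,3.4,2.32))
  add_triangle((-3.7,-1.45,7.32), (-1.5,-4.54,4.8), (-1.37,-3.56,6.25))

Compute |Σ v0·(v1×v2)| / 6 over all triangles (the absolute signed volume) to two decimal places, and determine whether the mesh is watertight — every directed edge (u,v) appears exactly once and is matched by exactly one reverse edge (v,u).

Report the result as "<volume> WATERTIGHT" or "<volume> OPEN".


Per-triangle v0·(v1×v2)/6:
  t1: +29.1852
  t2: +5.8119
  t3: +4.6565
  t4: +10.7676
  t5: +9.8448
  t6: +4.9378
  t7: -10.3921
  t8: +9.1388
  t9: +26.1814
  t10: +2.2396
  t11: +9.4363
  t12: +13.9585
  t13: +2.0905
  t14: +8.9490
  t15: +24.4604
  t16: +79.1827
  t17: +3.1291
  t18: +3.3879
  t19: +2.8932
  t20: -0.3230
  t21: +10.6221
  t22: +12.9123
  t23: +2.9066
  t24: +10.0106
  t25: +5.3355
  t26: +29.7322
  t27: +31.4226
  t28: +8.7369
  t29: +29.9419
  t30: +11.4839
  t31: +4.4240
  t32: +4.4941
  t33: +20.2209
  t34: +33.1052
  t35: +3.1811
  t36: +5.2105
Σ = +463.2764 → |volume| = 463.28

Directed edges: 108 total; 6 unmatched, e.g. (-6.57,2.29,2.99)→(-5.74,4.09,3.36) → open.

463.28 OPEN
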